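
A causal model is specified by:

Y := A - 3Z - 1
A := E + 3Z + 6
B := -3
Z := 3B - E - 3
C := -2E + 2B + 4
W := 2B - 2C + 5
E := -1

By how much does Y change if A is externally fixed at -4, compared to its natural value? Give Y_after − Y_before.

24

Intervening sets A = -4 and removes its equation (A := E + 3Z + 6).
Z = 3B - E - 3  [with B=-3, E=-1]  = -11
Y = A - 3Z - 1  [with A=-4, Z=-11]  = 28
Without intervention: Z = 3B - E - 3  [with B=-3, E=-1]  = -11; A = E + 3Z + 6  [with E=-1, Z=-11]  = -28; Y = A - 3Z - 1  [with A=-28, Z=-11]  = 4.
Change = 28 − 4 = 24.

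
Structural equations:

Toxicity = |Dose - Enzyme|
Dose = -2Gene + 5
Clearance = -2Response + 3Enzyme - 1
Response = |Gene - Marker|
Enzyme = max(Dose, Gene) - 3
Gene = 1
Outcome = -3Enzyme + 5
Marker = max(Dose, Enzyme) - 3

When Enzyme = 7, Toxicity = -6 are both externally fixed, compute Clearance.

14

Under do(Enzyme = 7, Toxicity = -6), each intervened variable's structural equation is replaced by its fixed value.
Dose = -2Gene + 5  [with Gene=1]  = 3
Marker = max(Dose, Enzyme) - 3  [with Dose=3, Enzyme=7]  = 4
Response = |Gene - Marker|  [with Gene=1, Marker=4]  = 3
Clearance = -2Response + 3Enzyme - 1  [with Response=3, Enzyme=7]  = 14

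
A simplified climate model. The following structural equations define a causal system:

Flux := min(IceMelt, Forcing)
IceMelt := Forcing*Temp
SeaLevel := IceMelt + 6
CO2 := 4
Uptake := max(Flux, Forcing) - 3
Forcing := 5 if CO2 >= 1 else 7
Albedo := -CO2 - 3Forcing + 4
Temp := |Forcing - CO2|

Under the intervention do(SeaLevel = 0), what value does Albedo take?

-15

do(SeaLevel=0) replaces the equation SeaLevel := IceMelt + 6 with the constant SeaLevel = 0.
Since Albedo is not a descendant of the intervened variable, it is unaffected.
Forcing = 5 if CO2 >= 1 else 7  [with CO2=4]  = 5
Albedo = -CO2 - 3Forcing + 4  [with CO2=4, Forcing=5]  = -15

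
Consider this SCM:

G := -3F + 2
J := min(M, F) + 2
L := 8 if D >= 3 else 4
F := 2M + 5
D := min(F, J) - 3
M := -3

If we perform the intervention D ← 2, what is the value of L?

The intervention breaks the incoming arrows to D: D := min(F, J) - 3 no longer applies, and D = 2.
L = 8 if D >= 3 else 4  [with D=2]  = 4

4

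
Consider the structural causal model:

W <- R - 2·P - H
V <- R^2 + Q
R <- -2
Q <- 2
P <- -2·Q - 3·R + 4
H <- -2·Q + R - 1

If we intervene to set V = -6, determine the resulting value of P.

6

The intervention breaks the incoming arrows to V: V <- R^2 + Q no longer applies, and V = -6.
Since P is not a descendant of the intervened variable, it is unaffected.
P = -2·Q - 3·R + 4  [with Q=2, R=-2]  = 6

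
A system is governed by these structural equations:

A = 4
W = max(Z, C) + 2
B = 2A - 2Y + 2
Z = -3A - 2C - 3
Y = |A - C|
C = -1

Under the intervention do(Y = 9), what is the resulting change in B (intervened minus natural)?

-8

Under do(Y=9), the mechanism Y = |A - C| is discarded; Y is fixed at 9.
B = 2A - 2Y + 2  [with A=4, Y=9]  = -8
Without intervention: Y = |A - C|  [with A=4, C=-1]  = 5; B = 2A - 2Y + 2  [with A=4, Y=5]  = 0.
Change = -8 − 0 = -8.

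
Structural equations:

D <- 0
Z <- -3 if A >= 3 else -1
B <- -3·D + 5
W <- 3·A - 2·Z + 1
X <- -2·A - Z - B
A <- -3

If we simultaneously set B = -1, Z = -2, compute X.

9

Setting B = -1, Z = -2 by intervention discards those variables' equations.
X = -2·A - Z - B  [with A=-3, Z=-2, B=-1]  = 9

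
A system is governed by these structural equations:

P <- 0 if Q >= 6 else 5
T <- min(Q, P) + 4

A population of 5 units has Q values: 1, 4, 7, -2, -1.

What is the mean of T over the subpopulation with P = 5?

4.5

Conditioning on P=5 selects the 4 unit(s) with Q ∈ {1, 4, -2, -1}. Their T values: 5, 8, 2, 3. Mean = 4.5.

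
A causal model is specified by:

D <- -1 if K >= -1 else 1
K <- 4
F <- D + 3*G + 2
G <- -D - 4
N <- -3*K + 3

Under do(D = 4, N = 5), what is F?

-18

Under do(D = 4, N = 5), each intervened variable's structural equation is replaced by its fixed value.
G = -D - 4  [with D=4]  = -8
F = D + 3*G + 2  [with D=4, G=-8]  = -18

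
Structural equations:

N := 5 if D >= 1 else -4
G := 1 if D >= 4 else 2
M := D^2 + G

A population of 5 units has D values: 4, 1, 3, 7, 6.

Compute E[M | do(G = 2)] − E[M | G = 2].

17.2

The intervention sets G=2 in all 5 units regardless of D. Recomputing M per unit gives 18, 3, 11, 51, 38; average 24.2.
E[M|G=2] averages over only the 2 units with G=2 (D = 1, 3): M = 3, 11, mean 7.
Difference = 24.2 − 7 = 17.2.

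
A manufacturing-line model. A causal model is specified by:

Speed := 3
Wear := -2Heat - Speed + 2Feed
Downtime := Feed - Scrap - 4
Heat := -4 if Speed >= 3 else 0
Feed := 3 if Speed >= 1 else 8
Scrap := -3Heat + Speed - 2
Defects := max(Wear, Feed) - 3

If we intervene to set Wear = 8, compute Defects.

Intervening sets Wear = 8 and removes its equation (Wear := -2Heat - Speed + 2Feed).
Feed = 3 if Speed >= 1 else 8  [with Speed=3]  = 3
Defects = max(Wear, Feed) - 3  [with Wear=8, Feed=3]  = 5

5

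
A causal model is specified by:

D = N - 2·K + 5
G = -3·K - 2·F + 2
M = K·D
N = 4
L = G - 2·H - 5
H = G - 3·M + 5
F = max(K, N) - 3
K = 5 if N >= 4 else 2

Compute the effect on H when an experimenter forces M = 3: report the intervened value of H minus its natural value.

Under do(M=3), the mechanism M = K·D is discarded; M is fixed at 3.
K = 5 if N >= 4 else 2  [with N=4]  = 5
F = max(K, N) - 3  [with K=5, N=4]  = 2
G = -3·K - 2·F + 2  [with K=5, F=2]  = -17
H = G - 3·M + 5  [with G=-17, M=3]  = -21
Without intervention: K = 5 if N >= 4 else 2  [with N=4]  = 5; D = N - 2·K + 5  [with N=4, K=5]  = -1; F = max(K, N) - 3  [with K=5, N=4]  = 2; M = K·D  [with K=5, D=-1]  = -5; G = -3·K - 2·F + 2  [with K=5, F=2]  = -17; H = G - 3·M + 5  [with G=-17, M=-5]  = 3.
Change = -21 − 3 = -24.

-24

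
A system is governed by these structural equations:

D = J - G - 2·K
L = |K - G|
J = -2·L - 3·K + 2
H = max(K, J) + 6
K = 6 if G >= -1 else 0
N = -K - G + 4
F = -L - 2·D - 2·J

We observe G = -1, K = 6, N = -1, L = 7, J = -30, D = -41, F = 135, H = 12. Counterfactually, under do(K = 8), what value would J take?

-40

do(K=8) replaces the equation K = 6 if G >= -1 else 0 with the constant K = 8.
L = |K - G|  [with K=8, G=-1]  = 9
J = -2·L - 3·K + 2  [with L=9, K=8]  = -40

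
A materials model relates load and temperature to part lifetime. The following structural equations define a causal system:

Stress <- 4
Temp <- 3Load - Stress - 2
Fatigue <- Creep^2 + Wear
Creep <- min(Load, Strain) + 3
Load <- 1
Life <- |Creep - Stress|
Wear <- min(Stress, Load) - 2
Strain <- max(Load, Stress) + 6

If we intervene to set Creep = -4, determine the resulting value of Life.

8

do(Creep=-4) replaces the equation Creep <- min(Load, Strain) + 3 with the constant Creep = -4.
Life = |Creep - Stress|  [with Creep=-4, Stress=4]  = 8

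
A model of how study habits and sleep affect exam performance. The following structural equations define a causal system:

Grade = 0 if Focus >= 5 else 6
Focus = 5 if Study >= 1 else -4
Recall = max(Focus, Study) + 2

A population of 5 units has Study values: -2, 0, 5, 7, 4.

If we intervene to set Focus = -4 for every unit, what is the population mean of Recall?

4.8

do(Focus=-4) breaks Focus's dependence on Study. With Focus=-4 fixed, Recall across the units is 0, 2, 7, 9, 6, mean 4.8.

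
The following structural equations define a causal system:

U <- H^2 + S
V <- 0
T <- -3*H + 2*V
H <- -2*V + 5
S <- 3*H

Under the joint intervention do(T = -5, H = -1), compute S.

The joint intervention fixes T = -5, H = -1, removing each variable's own equation.
S = 3*H  [with H=-1]  = -3

-3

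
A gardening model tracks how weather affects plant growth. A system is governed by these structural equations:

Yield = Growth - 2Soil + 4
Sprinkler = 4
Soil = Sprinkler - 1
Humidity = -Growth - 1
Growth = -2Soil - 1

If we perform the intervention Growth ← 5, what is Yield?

do(Growth=5) replaces the equation Growth = -2Soil - 1 with the constant Growth = 5.
Soil = Sprinkler - 1  [with Sprinkler=4]  = 3
Yield = Growth - 2Soil + 4  [with Growth=5, Soil=3]  = 3

3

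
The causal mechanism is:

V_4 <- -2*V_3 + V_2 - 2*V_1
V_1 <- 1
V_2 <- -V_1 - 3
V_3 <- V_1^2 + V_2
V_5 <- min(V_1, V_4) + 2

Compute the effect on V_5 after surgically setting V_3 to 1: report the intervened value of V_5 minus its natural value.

-8

do(V_3=1) replaces the equation V_3 <- V_1^2 + V_2 with the constant V_3 = 1.
V_2 = -V_1 - 3  [with V_1=1]  = -4
V_4 = -2*V_3 + V_2 - 2*V_1  [with V_3=1, V_2=-4, V_1=1]  = -8
V_5 = min(V_1, V_4) + 2  [with V_1=1, V_4=-8]  = -6
Without intervention: V_2 = -V_1 - 3  [with V_1=1]  = -4; V_3 = V_1^2 + V_2  [with V_1=1, V_2=-4]  = -3; V_4 = -2*V_3 + V_2 - 2*V_1  [with V_3=-3, V_2=-4, V_1=1]  = 0; V_5 = min(V_1, V_4) + 2  [with V_1=1, V_4=0]  = 2.
Change = -6 − 2 = -8.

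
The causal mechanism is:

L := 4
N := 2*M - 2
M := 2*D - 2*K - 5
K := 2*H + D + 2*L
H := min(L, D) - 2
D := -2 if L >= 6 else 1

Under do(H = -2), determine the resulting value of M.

-13

do(H=-2) replaces the equation H := min(L, D) - 2 with the constant H = -2.
D = -2 if L >= 6 else 1  [with L=4]  = 1
K = 2*H + D + 2*L  [with H=-2, D=1, L=4]  = 5
M = 2*D - 2*K - 5  [with D=1, K=5]  = -13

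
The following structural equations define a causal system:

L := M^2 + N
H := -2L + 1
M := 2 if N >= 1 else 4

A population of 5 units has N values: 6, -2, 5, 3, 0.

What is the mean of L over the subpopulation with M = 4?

15

Conditioning on M=4 selects the 2 unit(s) with N ∈ {-2, 0}. Their L values: 14, 16. Mean = 15.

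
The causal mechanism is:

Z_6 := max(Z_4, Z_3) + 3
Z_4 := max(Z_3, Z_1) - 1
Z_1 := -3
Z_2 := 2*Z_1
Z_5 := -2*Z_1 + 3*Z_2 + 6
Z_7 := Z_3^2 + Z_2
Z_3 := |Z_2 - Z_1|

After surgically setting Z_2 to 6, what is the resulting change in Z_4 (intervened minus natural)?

6

Under do(Z_2=6), the mechanism Z_2 := 2*Z_1 is discarded; Z_2 is fixed at 6.
Z_3 = |Z_2 - Z_1|  [with Z_2=6, Z_1=-3]  = 9
Z_4 = max(Z_3, Z_1) - 1  [with Z_3=9, Z_1=-3]  = 8
Without intervention: Z_2 = 2*Z_1  [with Z_1=-3]  = -6; Z_3 = |Z_2 - Z_1|  [with Z_2=-6, Z_1=-3]  = 3; Z_4 = max(Z_3, Z_1) - 1  [with Z_3=3, Z_1=-3]  = 2.
Change = 8 − 2 = 6.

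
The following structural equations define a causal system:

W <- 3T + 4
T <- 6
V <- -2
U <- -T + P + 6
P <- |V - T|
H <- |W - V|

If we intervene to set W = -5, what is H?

The intervention breaks the incoming arrows to W: W <- 3T + 4 no longer applies, and W = -5.
H = |W - V|  [with W=-5, V=-2]  = 3

3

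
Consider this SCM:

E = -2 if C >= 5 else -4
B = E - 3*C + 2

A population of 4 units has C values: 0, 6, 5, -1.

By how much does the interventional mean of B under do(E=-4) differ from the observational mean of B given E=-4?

-9

do(E=-4) breaks E's dependence on C. With E=-4 fixed, B across the units is -2, -20, -17, 1, mean -9.5.
E[B|E=-4] averages over only the 2 units with E=-4 (C = 0, -1): B = -2, 1, mean -0.5.
Difference = -9.5 − (-0.5) = -9.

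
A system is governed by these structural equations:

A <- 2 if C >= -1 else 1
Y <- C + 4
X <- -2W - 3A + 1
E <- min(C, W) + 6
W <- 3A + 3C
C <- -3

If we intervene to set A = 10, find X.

do(A=10) replaces the equation A <- 2 if C >= -1 else 1 with the constant A = 10.
W = 3A + 3C  [with A=10, C=-3]  = 21
X = -2W - 3A + 1  [with W=21, A=10]  = -71

-71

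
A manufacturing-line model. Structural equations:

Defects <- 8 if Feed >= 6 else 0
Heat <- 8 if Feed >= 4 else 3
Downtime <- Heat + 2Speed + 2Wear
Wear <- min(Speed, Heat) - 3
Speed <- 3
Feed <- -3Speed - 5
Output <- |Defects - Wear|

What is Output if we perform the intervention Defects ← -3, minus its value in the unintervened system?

The intervention breaks the incoming arrows to Defects: Defects <- 8 if Feed >= 6 else 0 no longer applies, and Defects = -3.
Feed = -3Speed - 5  [with Speed=3]  = -14
Heat = 8 if Feed >= 4 else 3  [with Feed=-14]  = 3
Wear = min(Speed, Heat) - 3  [with Speed=3, Heat=3]  = 0
Output = |Defects - Wear|  [with Defects=-3, Wear=0]  = 3
Without intervention: Feed = -3Speed - 5  [with Speed=3]  = -14; Heat = 8 if Feed >= 4 else 3  [with Feed=-14]  = 3; Wear = min(Speed, Heat) - 3  [with Speed=3, Heat=3]  = 0; Defects = 8 if Feed >= 6 else 0  [with Feed=-14]  = 0; Output = |Defects - Wear|  [with Defects=0, Wear=0]  = 0.
Change = 3 − 0 = 3.

3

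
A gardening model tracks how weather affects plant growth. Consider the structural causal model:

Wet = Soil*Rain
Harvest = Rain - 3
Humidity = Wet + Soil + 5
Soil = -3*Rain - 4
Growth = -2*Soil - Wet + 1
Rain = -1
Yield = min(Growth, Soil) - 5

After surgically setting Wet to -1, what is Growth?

The intervention breaks the incoming arrows to Wet: Wet = Soil*Rain no longer applies, and Wet = -1.
Soil = -3*Rain - 4  [with Rain=-1]  = -1
Growth = -2*Soil - Wet + 1  [with Soil=-1, Wet=-1]  = 4

4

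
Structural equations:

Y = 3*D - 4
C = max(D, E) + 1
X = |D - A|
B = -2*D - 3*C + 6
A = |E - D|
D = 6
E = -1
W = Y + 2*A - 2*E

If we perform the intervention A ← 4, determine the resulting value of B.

-27

The intervention breaks the incoming arrows to A: A = |E - D| no longer applies, and A = 4.
No directed path runs from A to B, so B keeps its natural value.
C = max(D, E) + 1  [with D=6, E=-1]  = 7
B = -2*D - 3*C + 6  [with D=6, C=7]  = -27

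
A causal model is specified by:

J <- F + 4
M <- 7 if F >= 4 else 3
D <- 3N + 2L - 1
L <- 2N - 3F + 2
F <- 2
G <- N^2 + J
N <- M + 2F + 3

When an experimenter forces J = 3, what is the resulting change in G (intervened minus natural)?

-3

Intervening sets J = 3 and removes its equation (J <- F + 4).
M = 7 if F >= 4 else 3  [with F=2]  = 3
N = M + 2F + 3  [with M=3, F=2]  = 10
G = N^2 + J  [with N=10, J=3]  = 103
Without intervention: M = 7 if F >= 4 else 3  [with F=2]  = 3; N = M + 2F + 3  [with M=3, F=2]  = 10; J = F + 4  [with F=2]  = 6; G = N^2 + J  [with N=10, J=6]  = 106.
Change = 103 − 106 = -3.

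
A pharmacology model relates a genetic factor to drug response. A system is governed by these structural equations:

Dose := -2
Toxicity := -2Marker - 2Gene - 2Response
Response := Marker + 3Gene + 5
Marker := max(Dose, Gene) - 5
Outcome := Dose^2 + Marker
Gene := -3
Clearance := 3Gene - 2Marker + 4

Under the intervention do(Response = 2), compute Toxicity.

16

Intervening sets Response = 2 and removes its equation (Response := Marker + 3Gene + 5).
Marker = max(Dose, Gene) - 5  [with Dose=-2, Gene=-3]  = -7
Toxicity = -2Marker - 2Gene - 2Response  [with Marker=-7, Gene=-3, Response=2]  = 16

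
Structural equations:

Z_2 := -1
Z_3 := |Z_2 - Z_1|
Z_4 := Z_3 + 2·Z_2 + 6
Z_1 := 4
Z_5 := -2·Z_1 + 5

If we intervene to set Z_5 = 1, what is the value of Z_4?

9

The intervention breaks the incoming arrows to Z_5: Z_5 := -2·Z_1 + 5 no longer applies, and Z_5 = 1.
Since Z_4 is not a descendant of the intervened variable, it is unaffected.
Z_3 = |Z_2 - Z_1|  [with Z_2=-1, Z_1=4]  = 5
Z_4 = Z_3 + 2·Z_2 + 6  [with Z_3=5, Z_2=-1]  = 9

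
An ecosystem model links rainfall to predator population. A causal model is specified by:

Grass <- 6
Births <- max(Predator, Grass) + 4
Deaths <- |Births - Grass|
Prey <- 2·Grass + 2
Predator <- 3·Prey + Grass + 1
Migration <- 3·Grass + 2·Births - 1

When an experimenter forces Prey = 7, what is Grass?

Under do(Prey=7), the mechanism Prey <- 2·Grass + 2 is discarded; Prey is fixed at 7.
Grass is not downstream of the intervention, so its value is determined by the original equations.

6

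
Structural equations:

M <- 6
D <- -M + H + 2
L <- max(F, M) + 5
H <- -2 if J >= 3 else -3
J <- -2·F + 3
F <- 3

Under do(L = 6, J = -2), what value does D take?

-7

The joint intervention fixes L = 6, J = -2, removing each variable's own equation.
H = -2 if J >= 3 else -3  [with J=-2]  = -3
D = -M + H + 2  [with M=6, H=-3]  = -7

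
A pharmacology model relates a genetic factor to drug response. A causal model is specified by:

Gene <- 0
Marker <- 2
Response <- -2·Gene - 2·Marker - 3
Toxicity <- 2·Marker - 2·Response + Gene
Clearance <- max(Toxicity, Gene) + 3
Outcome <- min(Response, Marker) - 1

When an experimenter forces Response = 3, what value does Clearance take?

3

do(Response=3) replaces the equation Response <- -2·Gene - 2·Marker - 3 with the constant Response = 3.
Toxicity = 2·Marker - 2·Response + Gene  [with Marker=2, Response=3, Gene=0]  = -2
Clearance = max(Toxicity, Gene) + 3  [with Toxicity=-2, Gene=0]  = 3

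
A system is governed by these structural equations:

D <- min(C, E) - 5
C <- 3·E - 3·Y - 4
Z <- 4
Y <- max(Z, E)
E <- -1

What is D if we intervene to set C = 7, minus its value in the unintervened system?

18

Intervening sets C = 7 and removes its equation (C <- 3·E - 3·Y - 4).
D = min(C, E) - 5  [with C=7, E=-1]  = -6
Without intervention: Y = max(Z, E)  [with Z=4, E=-1]  = 4; C = 3·E - 3·Y - 4  [with E=-1, Y=4]  = -19; D = min(C, E) - 5  [with C=-19, E=-1]  = -24.
Change = -6 − (-24) = 18.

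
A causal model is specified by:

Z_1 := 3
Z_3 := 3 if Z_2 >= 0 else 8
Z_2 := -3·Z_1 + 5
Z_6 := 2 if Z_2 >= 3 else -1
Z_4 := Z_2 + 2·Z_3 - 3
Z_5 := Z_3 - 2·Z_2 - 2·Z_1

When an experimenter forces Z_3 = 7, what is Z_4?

7

The intervention breaks the incoming arrows to Z_3: Z_3 := 3 if Z_2 >= 0 else 8 no longer applies, and Z_3 = 7.
Z_2 = -3·Z_1 + 5  [with Z_1=3]  = -4
Z_4 = Z_2 + 2·Z_3 - 3  [with Z_2=-4, Z_3=7]  = 7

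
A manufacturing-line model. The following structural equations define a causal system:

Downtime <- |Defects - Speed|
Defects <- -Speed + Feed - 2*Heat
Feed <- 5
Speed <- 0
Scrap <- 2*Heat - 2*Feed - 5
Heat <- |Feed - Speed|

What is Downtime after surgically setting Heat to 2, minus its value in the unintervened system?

-4

The intervention breaks the incoming arrows to Heat: Heat <- |Feed - Speed| no longer applies, and Heat = 2.
Defects = -Speed + Feed - 2*Heat  [with Speed=0, Feed=5, Heat=2]  = 1
Downtime = |Defects - Speed|  [with Defects=1, Speed=0]  = 1
Without intervention: Heat = |Feed - Speed|  [with Feed=5, Speed=0]  = 5; Defects = -Speed + Feed - 2*Heat  [with Speed=0, Feed=5, Heat=5]  = -5; Downtime = |Defects - Speed|  [with Defects=-5, Speed=0]  = 5.
Change = 1 − 5 = -4.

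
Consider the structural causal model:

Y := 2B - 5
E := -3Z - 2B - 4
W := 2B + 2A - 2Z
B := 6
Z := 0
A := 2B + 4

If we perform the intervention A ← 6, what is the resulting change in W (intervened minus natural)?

-20

Intervening sets A = 6 and removes its equation (A := 2B + 4).
W = 2B + 2A - 2Z  [with B=6, A=6, Z=0]  = 24
Without intervention: A = 2B + 4  [with B=6]  = 16; W = 2B + 2A - 2Z  [with B=6, A=16, Z=0]  = 44.
Change = 24 − 44 = -20.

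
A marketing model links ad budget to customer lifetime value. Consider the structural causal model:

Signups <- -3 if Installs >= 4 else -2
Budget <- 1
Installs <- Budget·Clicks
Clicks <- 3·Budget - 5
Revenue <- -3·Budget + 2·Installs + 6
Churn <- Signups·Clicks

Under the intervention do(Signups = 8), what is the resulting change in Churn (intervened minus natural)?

Intervening sets Signups = 8 and removes its equation (Signups <- -3 if Installs >= 4 else -2).
Clicks = 3·Budget - 5  [with Budget=1]  = -2
Churn = Signups·Clicks  [with Signups=8, Clicks=-2]  = -16
Without intervention: Clicks = 3·Budget - 5  [with Budget=1]  = -2; Installs = Budget·Clicks  [with Budget=1, Clicks=-2]  = -2; Signups = -3 if Installs >= 4 else -2  [with Installs=-2]  = -2; Churn = Signups·Clicks  [with Signups=-2, Clicks=-2]  = 4.
Change = -16 − 4 = -20.

-20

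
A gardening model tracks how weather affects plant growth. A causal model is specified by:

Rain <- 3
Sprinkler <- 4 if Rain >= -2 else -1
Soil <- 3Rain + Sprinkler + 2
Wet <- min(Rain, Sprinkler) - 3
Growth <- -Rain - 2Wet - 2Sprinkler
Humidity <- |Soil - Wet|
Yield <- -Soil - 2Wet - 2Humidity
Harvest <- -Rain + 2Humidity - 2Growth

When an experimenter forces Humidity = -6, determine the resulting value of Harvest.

Intervening sets Humidity = -6 and removes its equation (Humidity <- |Soil - Wet|).
Sprinkler = 4 if Rain >= -2 else -1  [with Rain=3]  = 4
Wet = min(Rain, Sprinkler) - 3  [with Rain=3, Sprinkler=4]  = 0
Growth = -Rain - 2Wet - 2Sprinkler  [with Rain=3, Wet=0, Sprinkler=4]  = -11
Harvest = -Rain + 2Humidity - 2Growth  [with Rain=3, Humidity=-6, Growth=-11]  = 7

7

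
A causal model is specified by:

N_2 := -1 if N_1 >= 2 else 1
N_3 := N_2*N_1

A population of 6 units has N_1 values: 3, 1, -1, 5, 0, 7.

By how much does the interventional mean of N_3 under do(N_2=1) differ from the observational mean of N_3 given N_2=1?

Every unit gets N_2=1 under the intervention. N_3 values become 3, 1, -1, 5, 0, 7; E[N_3|do(N_2=1)] = 2.5.
Conditioning on N_2=1 selects the 3 unit(s) with N_1 ∈ {1, -1, 0}. Their N_3 values: 1, -1, 0. Mean = 0.
Difference = 2.5 − 0 = 2.5.

2.5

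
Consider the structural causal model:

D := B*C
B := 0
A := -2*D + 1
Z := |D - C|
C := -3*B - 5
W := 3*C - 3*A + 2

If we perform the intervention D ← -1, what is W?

do(D=-1) replaces the equation D := B*C with the constant D = -1.
C = -3*B - 5  [with B=0]  = -5
A = -2*D + 1  [with D=-1]  = 3
W = 3*C - 3*A + 2  [with C=-5, A=3]  = -22

-22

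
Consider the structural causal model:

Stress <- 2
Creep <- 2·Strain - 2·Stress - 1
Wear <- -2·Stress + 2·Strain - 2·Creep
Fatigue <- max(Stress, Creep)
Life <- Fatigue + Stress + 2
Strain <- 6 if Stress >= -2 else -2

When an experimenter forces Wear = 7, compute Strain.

The intervention breaks the incoming arrows to Wear: Wear <- -2·Stress + 2·Strain - 2·Creep no longer applies, and Wear = 7.
Since Strain is not a descendant of the intervened variable, it is unaffected.
Strain = 6 if Stress >= -2 else -2  [with Stress=2]  = 6

6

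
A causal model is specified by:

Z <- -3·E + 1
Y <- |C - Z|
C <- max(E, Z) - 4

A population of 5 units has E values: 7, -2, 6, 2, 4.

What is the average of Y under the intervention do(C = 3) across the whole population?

13.8

The intervention sets C=3 in all 5 units regardless of E. Recomputing Y per unit gives 23, 4, 20, 8, 14; average 13.8.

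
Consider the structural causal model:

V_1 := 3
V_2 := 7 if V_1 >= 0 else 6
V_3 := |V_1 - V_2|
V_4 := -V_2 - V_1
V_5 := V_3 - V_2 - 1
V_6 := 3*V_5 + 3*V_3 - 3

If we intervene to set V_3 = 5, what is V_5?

-3

do(V_3=5) replaces the equation V_3 := |V_1 - V_2| with the constant V_3 = 5.
V_2 = 7 if V_1 >= 0 else 6  [with V_1=3]  = 7
V_5 = V_3 - V_2 - 1  [with V_3=5, V_2=7]  = -3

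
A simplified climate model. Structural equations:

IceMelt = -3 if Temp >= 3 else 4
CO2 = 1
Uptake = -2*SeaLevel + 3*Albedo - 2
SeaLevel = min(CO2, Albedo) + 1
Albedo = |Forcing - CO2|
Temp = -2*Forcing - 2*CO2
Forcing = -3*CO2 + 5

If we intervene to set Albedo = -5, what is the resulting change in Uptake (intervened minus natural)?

Under do(Albedo=-5), the mechanism Albedo = |Forcing - CO2| is discarded; Albedo is fixed at -5.
SeaLevel = min(CO2, Albedo) + 1  [with CO2=1, Albedo=-5]  = -4
Uptake = -2*SeaLevel + 3*Albedo - 2  [with SeaLevel=-4, Albedo=-5]  = -9
Without intervention: Forcing = -3*CO2 + 5  [with CO2=1]  = 2; Albedo = |Forcing - CO2|  [with Forcing=2, CO2=1]  = 1; SeaLevel = min(CO2, Albedo) + 1  [with CO2=1, Albedo=1]  = 2; Uptake = -2*SeaLevel + 3*Albedo - 2  [with SeaLevel=2, Albedo=1]  = -3.
Change = -9 − (-3) = -6.

-6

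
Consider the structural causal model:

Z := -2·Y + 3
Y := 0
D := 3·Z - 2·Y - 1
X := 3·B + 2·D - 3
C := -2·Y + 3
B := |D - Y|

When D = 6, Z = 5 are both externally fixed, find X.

Setting D = 6, Z = 5 by intervention discards those variables' equations.
B = |D - Y|  [with D=6, Y=0]  = 6
X = 3·B + 2·D - 3  [with B=6, D=6]  = 27

27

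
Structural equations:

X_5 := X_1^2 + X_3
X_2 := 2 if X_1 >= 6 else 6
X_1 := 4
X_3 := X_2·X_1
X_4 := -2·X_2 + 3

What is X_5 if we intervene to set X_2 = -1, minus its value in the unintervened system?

do(X_2=-1) replaces the equation X_2 := 2 if X_1 >= 6 else 6 with the constant X_2 = -1.
X_3 = X_2·X_1  [with X_2=-1, X_1=4]  = -4
X_5 = X_1^2 + X_3  [with X_1=4, X_3=-4]  = 12
Without intervention: X_2 = 2 if X_1 >= 6 else 6  [with X_1=4]  = 6; X_3 = X_2·X_1  [with X_2=6, X_1=4]  = 24; X_5 = X_1^2 + X_3  [with X_1=4, X_3=24]  = 40.
Change = 12 − 40 = -28.

-28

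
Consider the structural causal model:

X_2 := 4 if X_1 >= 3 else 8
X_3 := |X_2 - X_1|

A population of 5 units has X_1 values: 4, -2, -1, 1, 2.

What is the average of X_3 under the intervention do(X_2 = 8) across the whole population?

7.2

The intervention sets X_2=8 in all 5 units regardless of X_1. Recomputing X_3 per unit gives 4, 10, 9, 7, 6; average 7.2.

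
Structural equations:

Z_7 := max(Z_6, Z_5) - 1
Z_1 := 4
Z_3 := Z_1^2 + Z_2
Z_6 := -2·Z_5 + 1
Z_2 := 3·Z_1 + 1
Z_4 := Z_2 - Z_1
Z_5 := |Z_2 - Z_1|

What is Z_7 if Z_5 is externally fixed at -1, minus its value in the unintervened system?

Under do(Z_5=-1), the mechanism Z_5 := |Z_2 - Z_1| is discarded; Z_5 is fixed at -1.
Z_6 = -2·Z_5 + 1  [with Z_5=-1]  = 3
Z_7 = max(Z_6, Z_5) - 1  [with Z_6=3, Z_5=-1]  = 2
Without intervention: Z_2 = 3·Z_1 + 1  [with Z_1=4]  = 13; Z_5 = |Z_2 - Z_1|  [with Z_2=13, Z_1=4]  = 9; Z_6 = -2·Z_5 + 1  [with Z_5=9]  = -17; Z_7 = max(Z_6, Z_5) - 1  [with Z_6=-17, Z_5=9]  = 8.
Change = 2 − 8 = -6.

-6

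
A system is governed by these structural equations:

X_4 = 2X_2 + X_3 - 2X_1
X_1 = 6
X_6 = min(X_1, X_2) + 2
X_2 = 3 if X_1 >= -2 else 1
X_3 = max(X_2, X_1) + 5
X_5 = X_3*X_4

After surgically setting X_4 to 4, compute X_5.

44

Intervening sets X_4 = 4 and removes its equation (X_4 = 2X_2 + X_3 - 2X_1).
X_2 = 3 if X_1 >= -2 else 1  [with X_1=6]  = 3
X_3 = max(X_2, X_1) + 5  [with X_2=3, X_1=6]  = 11
X_5 = X_3*X_4  [with X_3=11, X_4=4]  = 44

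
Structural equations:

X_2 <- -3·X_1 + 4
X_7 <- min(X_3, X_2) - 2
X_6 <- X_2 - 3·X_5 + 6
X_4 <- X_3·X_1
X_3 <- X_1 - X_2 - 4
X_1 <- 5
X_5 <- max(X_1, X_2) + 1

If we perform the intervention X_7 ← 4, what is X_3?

Intervening sets X_7 = 4 and removes its equation (X_7 <- min(X_3, X_2) - 2).
X_3 is not downstream of the intervention, so its value is determined by the original equations.
X_2 = -3·X_1 + 4  [with X_1=5]  = -11
X_3 = X_1 - X_2 - 4  [with X_1=5, X_2=-11]  = 12

12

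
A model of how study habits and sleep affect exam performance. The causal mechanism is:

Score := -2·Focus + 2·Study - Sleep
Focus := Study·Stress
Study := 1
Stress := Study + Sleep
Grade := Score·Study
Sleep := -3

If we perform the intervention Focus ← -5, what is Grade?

Under do(Focus=-5), the mechanism Focus := Study·Stress is discarded; Focus is fixed at -5.
Score = -2·Focus + 2·Study - Sleep  [with Focus=-5, Study=1, Sleep=-3]  = 15
Grade = Score·Study  [with Score=15, Study=1]  = 15

15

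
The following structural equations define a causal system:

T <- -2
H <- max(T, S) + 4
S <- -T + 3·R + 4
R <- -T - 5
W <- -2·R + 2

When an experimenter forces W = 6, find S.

Under do(W=6), the mechanism W <- -2·R + 2 is discarded; W is fixed at 6.
Since S is not a descendant of the intervened variable, it is unaffected.
R = -T - 5  [with T=-2]  = -3
S = -T + 3·R + 4  [with T=-2, R=-3]  = -3

-3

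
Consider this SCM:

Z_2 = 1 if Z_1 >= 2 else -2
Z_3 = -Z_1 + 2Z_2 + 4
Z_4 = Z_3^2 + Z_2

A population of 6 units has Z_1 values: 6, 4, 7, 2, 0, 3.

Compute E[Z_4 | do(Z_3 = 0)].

Every unit gets Z_3=0 under the intervention. Z_4 values become 1, 1, 1, 1, -2, 1; E[Z_4|do(Z_3=0)] = 0.5.

0.5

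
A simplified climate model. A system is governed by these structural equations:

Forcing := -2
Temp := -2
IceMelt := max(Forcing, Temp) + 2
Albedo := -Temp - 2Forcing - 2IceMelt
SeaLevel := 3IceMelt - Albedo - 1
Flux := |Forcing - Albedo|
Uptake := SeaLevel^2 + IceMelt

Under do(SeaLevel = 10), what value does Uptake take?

100

Under do(SeaLevel=10), the mechanism SeaLevel := 3IceMelt - Albedo - 1 is discarded; SeaLevel is fixed at 10.
IceMelt = max(Forcing, Temp) + 2  [with Forcing=-2, Temp=-2]  = 0
Uptake = SeaLevel^2 + IceMelt  [with SeaLevel=10, IceMelt=0]  = 100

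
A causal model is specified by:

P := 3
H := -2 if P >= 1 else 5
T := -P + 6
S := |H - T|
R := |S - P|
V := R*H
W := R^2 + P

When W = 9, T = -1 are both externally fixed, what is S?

The joint intervention fixes W = 9, T = -1, removing each variable's own equation.
H = -2 if P >= 1 else 5  [with P=3]  = -2
S = |H - T|  [with H=-2, T=-1]  = 1

1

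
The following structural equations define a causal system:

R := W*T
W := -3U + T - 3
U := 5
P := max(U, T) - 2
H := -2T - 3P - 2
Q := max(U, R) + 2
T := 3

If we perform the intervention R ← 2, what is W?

-15

do(R=2) replaces the equation R := W*T with the constant R = 2.
Since W is not a descendant of the intervened variable, it is unaffected.
W = -3U + T - 3  [with U=5, T=3]  = -15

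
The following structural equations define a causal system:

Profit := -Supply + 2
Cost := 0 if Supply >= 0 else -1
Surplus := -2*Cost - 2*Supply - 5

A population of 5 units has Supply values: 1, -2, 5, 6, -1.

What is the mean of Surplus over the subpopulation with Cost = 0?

E[Surplus|Cost=0] averages over only the 3 units with Cost=0 (Supply = 1, 5, 6): Surplus = -7, -15, -17, mean -13.

-13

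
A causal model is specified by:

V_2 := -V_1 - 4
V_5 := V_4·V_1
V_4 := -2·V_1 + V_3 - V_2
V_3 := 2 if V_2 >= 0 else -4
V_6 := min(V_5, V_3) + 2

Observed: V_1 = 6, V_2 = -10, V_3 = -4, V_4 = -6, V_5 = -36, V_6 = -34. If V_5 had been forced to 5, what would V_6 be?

-2

The intervention breaks the incoming arrows to V_5: V_5 := V_4·V_1 no longer applies, and V_5 = 5.
V_2 = -V_1 - 4  [with V_1=6]  = -10
V_3 = 2 if V_2 >= 0 else -4  [with V_2=-10]  = -4
V_6 = min(V_5, V_3) + 2  [with V_5=5, V_3=-4]  = -2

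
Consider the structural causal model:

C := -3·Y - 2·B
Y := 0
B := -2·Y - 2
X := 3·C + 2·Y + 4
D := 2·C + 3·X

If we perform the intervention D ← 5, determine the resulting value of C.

4

do(D=5) replaces the equation D := 2·C + 3·X with the constant D = 5.
C is not downstream of the intervention, so its value is determined by the original equations.
B = -2·Y - 2  [with Y=0]  = -2
C = -3·Y - 2·B  [with Y=0, B=-2]  = 4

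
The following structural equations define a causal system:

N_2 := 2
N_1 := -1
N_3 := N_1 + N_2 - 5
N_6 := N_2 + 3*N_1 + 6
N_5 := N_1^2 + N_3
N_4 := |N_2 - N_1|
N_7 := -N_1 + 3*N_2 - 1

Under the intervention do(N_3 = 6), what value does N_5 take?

7

do(N_3=6) replaces the equation N_3 := N_1 + N_2 - 5 with the constant N_3 = 6.
N_5 = N_1^2 + N_3  [with N_1=-1, N_3=6]  = 7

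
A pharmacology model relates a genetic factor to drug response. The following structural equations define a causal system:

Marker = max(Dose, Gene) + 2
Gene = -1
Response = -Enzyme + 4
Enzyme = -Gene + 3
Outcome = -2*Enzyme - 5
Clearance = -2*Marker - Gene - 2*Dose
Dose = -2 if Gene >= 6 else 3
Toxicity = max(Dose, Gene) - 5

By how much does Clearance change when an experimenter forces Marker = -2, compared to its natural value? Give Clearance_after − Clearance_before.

14

The intervention breaks the incoming arrows to Marker: Marker = max(Dose, Gene) + 2 no longer applies, and Marker = -2.
Dose = -2 if Gene >= 6 else 3  [with Gene=-1]  = 3
Clearance = -2*Marker - Gene - 2*Dose  [with Marker=-2, Gene=-1, Dose=3]  = -1
Without intervention: Dose = -2 if Gene >= 6 else 3  [with Gene=-1]  = 3; Marker = max(Dose, Gene) + 2  [with Dose=3, Gene=-1]  = 5; Clearance = -2*Marker - Gene - 2*Dose  [with Marker=5, Gene=-1, Dose=3]  = -15.
Change = -1 − (-15) = 14.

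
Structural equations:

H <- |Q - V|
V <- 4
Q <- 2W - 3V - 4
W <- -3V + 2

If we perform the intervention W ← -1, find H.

22

Under do(W=-1), the mechanism W <- -3V + 2 is discarded; W is fixed at -1.
Q = 2W - 3V - 4  [with W=-1, V=4]  = -18
H = |Q - V|  [with Q=-18, V=4]  = 22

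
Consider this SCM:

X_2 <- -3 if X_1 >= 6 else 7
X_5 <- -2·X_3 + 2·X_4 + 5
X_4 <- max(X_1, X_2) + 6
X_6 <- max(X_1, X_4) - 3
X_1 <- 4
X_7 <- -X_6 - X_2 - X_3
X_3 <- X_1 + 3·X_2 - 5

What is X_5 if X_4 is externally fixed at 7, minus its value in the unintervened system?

Intervening sets X_4 = 7 and removes its equation (X_4 <- max(X_1, X_2) + 6).
X_2 = -3 if X_1 >= 6 else 7  [with X_1=4]  = 7
X_3 = X_1 + 3·X_2 - 5  [with X_1=4, X_2=7]  = 20
X_5 = -2·X_3 + 2·X_4 + 5  [with X_3=20, X_4=7]  = -21
Without intervention: X_2 = -3 if X_1 >= 6 else 7  [with X_1=4]  = 7; X_3 = X_1 + 3·X_2 - 5  [with X_1=4, X_2=7]  = 20; X_4 = max(X_1, X_2) + 6  [with X_1=4, X_2=7]  = 13; X_5 = -2·X_3 + 2·X_4 + 5  [with X_3=20, X_4=13]  = -9.
Change = -21 − (-9) = -12.

-12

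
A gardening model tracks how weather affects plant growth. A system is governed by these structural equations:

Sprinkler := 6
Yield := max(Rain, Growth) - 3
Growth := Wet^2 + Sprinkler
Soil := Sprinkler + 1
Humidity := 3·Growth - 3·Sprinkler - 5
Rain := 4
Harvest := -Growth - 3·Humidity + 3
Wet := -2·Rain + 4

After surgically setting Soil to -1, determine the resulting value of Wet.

-4

The intervention breaks the incoming arrows to Soil: Soil := Sprinkler + 1 no longer applies, and Soil = -1.
Wet is not downstream of the intervention, so its value is determined by the original equations.
Wet = -2·Rain + 4  [with Rain=4]  = -4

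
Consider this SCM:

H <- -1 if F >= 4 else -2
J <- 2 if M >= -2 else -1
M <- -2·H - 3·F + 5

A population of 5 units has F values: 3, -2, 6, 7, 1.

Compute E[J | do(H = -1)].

Under do(H=-1), H's equation is replaced by H=-1 for every unit. Per-unit J: 2, 2, -1, -1, 2. Mean = 0.8.

0.8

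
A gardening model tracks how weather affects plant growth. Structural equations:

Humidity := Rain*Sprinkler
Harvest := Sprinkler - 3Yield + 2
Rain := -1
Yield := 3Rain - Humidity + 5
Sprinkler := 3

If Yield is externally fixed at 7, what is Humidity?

Under do(Yield=7), the mechanism Yield := 3Rain - Humidity + 5 is discarded; Yield is fixed at 7.
Since Humidity is not a descendant of the intervened variable, it is unaffected.
Humidity = Rain*Sprinkler  [with Rain=-1, Sprinkler=3]  = -3

-3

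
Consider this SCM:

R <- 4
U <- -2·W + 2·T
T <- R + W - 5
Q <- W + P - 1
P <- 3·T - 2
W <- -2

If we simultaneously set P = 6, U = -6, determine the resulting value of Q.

3

The joint intervention fixes P = 6, U = -6, removing each variable's own equation.
Q = W + P - 1  [with W=-2, P=6]  = 3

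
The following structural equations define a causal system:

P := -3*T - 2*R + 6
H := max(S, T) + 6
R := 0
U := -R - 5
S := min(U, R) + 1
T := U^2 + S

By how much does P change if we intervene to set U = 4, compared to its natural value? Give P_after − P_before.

do(U=4) replaces the equation U := -R - 5 with the constant U = 4.
S = min(U, R) + 1  [with U=4, R=0]  = 1
T = U^2 + S  [with U=4, S=1]  = 17
P = -3*T - 2*R + 6  [with T=17, R=0]  = -45
Without intervention: U = -R - 5  [with R=0]  = -5; S = min(U, R) + 1  [with U=-5, R=0]  = -4; T = U^2 + S  [with U=-5, S=-4]  = 21; P = -3*T - 2*R + 6  [with T=21, R=0]  = -57.
Change = -45 − (-57) = 12.

12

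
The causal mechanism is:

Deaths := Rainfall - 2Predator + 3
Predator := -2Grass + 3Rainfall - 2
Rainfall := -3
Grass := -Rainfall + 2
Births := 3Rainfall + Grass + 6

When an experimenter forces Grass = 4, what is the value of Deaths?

do(Grass=4) replaces the equation Grass := -Rainfall + 2 with the constant Grass = 4.
Predator = -2Grass + 3Rainfall - 2  [with Grass=4, Rainfall=-3]  = -19
Deaths = Rainfall - 2Predator + 3  [with Rainfall=-3, Predator=-19]  = 38

38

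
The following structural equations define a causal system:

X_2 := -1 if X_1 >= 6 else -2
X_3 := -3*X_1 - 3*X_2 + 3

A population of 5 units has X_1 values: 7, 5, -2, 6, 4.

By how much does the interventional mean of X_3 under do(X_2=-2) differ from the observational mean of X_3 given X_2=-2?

Under do(X_2=-2), X_2's equation is replaced by X_2=-2 for every unit. Per-unit X_3: -12, -6, 15, -9, -3. Mean = -3.
E[X_3|X_2=-2] averages over only the 3 units with X_2=-2 (X_1 = 5, -2, 4): X_3 = -6, 15, -3, mean 2.
Difference = -3 − 2 = -5.

-5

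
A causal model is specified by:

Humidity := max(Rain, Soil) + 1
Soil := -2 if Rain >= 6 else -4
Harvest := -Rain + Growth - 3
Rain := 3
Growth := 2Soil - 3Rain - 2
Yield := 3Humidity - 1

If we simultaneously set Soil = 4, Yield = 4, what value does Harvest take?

Setting Soil = 4, Yield = 4 by intervention discards those variables' equations.
Growth = 2Soil - 3Rain - 2  [with Soil=4, Rain=3]  = -3
Harvest = -Rain + Growth - 3  [with Rain=3, Growth=-3]  = -9

-9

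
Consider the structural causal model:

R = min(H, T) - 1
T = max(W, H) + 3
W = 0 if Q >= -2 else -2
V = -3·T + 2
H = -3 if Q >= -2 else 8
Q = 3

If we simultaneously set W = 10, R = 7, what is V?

-37

Setting W = 10, R = 7 by intervention discards those variables' equations.
H = -3 if Q >= -2 else 8  [with Q=3]  = -3
T = max(W, H) + 3  [with W=10, H=-3]  = 13
V = -3·T + 2  [with T=13]  = -37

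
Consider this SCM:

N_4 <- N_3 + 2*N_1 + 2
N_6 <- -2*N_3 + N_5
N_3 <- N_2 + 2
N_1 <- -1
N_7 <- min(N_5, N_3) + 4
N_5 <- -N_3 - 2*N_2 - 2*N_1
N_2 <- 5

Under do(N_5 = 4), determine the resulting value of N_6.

-10

The intervention breaks the incoming arrows to N_5: N_5 <- -N_3 - 2*N_2 - 2*N_1 no longer applies, and N_5 = 4.
N_3 = N_2 + 2  [with N_2=5]  = 7
N_6 = -2*N_3 + N_5  [with N_3=7, N_5=4]  = -10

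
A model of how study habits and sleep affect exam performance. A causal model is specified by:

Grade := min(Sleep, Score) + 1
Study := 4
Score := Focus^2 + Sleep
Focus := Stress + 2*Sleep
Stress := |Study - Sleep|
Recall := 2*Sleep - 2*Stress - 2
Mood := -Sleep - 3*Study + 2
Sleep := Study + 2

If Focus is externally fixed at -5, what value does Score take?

31

Intervening sets Focus = -5 and removes its equation (Focus := Stress + 2*Sleep).
Sleep = Study + 2  [with Study=4]  = 6
Score = Focus^2 + Sleep  [with Focus=-5, Sleep=6]  = 31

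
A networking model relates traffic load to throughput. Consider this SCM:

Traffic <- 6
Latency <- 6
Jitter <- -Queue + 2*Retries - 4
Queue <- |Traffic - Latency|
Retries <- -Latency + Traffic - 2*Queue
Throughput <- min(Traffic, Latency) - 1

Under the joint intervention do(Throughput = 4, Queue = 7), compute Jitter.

Under do(Throughput = 4, Queue = 7), each intervened variable's structural equation is replaced by its fixed value.
Retries = -Latency + Traffic - 2*Queue  [with Latency=6, Traffic=6, Queue=7]  = -14
Jitter = -Queue + 2*Retries - 4  [with Queue=7, Retries=-14]  = -39

-39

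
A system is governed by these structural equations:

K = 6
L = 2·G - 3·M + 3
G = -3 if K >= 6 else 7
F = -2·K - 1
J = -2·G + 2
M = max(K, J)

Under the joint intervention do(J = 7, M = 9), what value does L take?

-30

Setting J = 7, M = 9 by intervention discards those variables' equations.
G = -3 if K >= 6 else 7  [with K=6]  = -3
L = 2·G - 3·M + 3  [with G=-3, M=9]  = -30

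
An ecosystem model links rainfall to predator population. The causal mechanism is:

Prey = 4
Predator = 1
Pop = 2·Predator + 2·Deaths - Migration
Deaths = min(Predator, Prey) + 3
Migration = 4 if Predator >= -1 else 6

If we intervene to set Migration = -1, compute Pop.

Intervening sets Migration = -1 and removes its equation (Migration = 4 if Predator >= -1 else 6).
Deaths = min(Predator, Prey) + 3  [with Predator=1, Prey=4]  = 4
Pop = 2·Predator + 2·Deaths - Migration  [with Predator=1, Deaths=4, Migration=-1]  = 11

11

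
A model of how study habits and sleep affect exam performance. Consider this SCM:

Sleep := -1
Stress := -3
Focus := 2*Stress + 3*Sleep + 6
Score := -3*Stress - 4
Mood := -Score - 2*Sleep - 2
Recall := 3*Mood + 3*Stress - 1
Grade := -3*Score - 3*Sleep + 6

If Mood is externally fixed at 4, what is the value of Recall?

2

The intervention breaks the incoming arrows to Mood: Mood := -Score - 2*Sleep - 2 no longer applies, and Mood = 4.
Recall = 3*Mood + 3*Stress - 1  [with Mood=4, Stress=-3]  = 2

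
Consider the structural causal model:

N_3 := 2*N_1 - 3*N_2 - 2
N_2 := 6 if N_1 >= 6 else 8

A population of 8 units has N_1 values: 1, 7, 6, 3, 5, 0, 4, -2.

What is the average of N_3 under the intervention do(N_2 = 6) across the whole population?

Every unit gets N_2=6 under the intervention. N_3 values become -18, -6, -8, -14, -10, -20, -12, -24; E[N_3|do(N_2=6)] = -14.

-14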